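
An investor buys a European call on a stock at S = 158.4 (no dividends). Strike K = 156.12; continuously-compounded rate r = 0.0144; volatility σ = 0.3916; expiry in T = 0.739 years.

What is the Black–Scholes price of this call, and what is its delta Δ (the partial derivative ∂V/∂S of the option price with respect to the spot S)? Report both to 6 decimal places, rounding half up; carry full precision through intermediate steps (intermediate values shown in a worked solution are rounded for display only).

price = 22.934224
Δ = 0.595997

σ√T = 0.3916·√0.739 = 0.336639
d₁ = (ln(S/K) + (r+σ²/2)T) / (σ√T) = (ln(158.4/156.12) + (0.0144+0.3916²/2)·0.739) / 0.336639 = (0.014499 + 0.067305) / 0.336639 = 0.242999
d₂ = d₁ − σ√T = 0.242999 − 0.336639 = -0.093640
e^{−rT} = e^{−0.0144·0.739} = 0.989415
N(d₁) = 0.595997,  N(d₂) = 0.462698
Call price V = S·N(d₁) − K·e^{−rT}·N(d₂) = 94.405937 − 71.471712 = 22.934224
Δ = N(d₁) = 0.595997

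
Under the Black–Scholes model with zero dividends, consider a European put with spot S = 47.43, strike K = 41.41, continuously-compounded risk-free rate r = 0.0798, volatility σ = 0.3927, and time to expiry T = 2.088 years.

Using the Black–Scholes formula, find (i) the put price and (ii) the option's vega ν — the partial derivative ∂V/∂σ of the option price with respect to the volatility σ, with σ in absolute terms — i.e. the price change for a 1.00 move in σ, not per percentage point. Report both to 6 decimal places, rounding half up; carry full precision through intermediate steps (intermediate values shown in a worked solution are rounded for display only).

price = 4.256855
ν = 19.590352

σ√T = 0.3927·√2.088 = 0.567448
d₁ = (ln(S/K) + (r+σ²/2)T) / (σ√T) = (ln(47.43/41.41) + (0.0798+0.3927²/2)·2.088) / 0.567448 = (0.135733 + 0.327621) / 0.567448 = 0.816557
d₂ = d₁ − σ√T = 0.816557 − 0.567448 = 0.249109
e^{−rT} = e^{−0.0798·2.088} = 0.846519
N(−d₁) = 0.207091,  N(−d₂) = 0.401638
Put price V = K·e^{−rT}·N(−d₂) − S·N(−d₁) = 14.079175 − 9.822320 = 4.256855
φ(d₁) = (1/√(2π))·e^{−d₁²/2} = 0.285841
ν = S·φ(d₁)·√T = 19.590352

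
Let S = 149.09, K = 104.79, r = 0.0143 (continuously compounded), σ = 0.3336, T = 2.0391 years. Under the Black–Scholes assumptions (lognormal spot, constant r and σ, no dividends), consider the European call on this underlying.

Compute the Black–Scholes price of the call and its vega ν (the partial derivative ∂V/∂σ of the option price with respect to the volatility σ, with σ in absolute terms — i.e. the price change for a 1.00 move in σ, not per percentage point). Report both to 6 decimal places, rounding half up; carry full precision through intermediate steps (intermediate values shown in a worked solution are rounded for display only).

σ√T = 0.3336·√2.0391 = 0.476371
d₁ = (ln(S/K) + (r+σ²/2)T) / (σ√T) = (ln(149.09/104.79) + (0.0143+0.3336²/2)·2.0391) / 0.476371 = (0.352592 + 0.142624) / 0.476371 = 1.039559
d₂ = d₁ − σ√T = 1.039559 − 0.476371 = 0.563188
e^{−rT} = e^{−0.0143·2.0391} = 0.971262
N(d₁) = 0.850728,  N(d₂) = 0.713346
Call price V = S·N(d₁) − K·e^{−rT}·N(d₂) = 126.834964 − 72.603357 = 54.231608
φ(d₁) = (1/√(2π))·e^{−d₁²/2} = 0.232404
ν = S·φ(d₁)·√T = 49.477834

price = 54.231608
ν = 49.477834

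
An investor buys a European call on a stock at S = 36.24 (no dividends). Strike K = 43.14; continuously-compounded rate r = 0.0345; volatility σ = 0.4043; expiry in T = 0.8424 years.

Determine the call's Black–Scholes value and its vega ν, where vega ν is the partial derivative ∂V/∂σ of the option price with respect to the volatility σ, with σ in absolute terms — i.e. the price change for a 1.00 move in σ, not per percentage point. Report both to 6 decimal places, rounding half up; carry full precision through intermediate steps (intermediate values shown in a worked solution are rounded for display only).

price = 3.347991
ν = 12.991476

σ√T = 0.4043·√0.8424 = 0.371076
d₁ = (ln(S/K) + (r+σ²/2)T) / (σ√T) = (ln(36.24/43.14) + (0.0345+0.4043²/2)·0.8424) / 0.371076 = (-0.174287 + 0.097912) / 0.371076 = -0.205822
d₂ = d₁ − σ√T = -0.205822 − 0.371076 = -0.576898
e^{−rT} = e^{−0.0345·0.8424} = 0.971355
N(d₁) = 0.418465,  N(d₂) = 0.282004
Call price V = S·N(d₁) − K·e^{−rT}·N(d₂) = 15.165170 − 11.817179 = 3.347991
φ(d₁) = (1/√(2π))·e^{−d₁²/2} = 0.390581
ν = S·φ(d₁)·√T = 12.991476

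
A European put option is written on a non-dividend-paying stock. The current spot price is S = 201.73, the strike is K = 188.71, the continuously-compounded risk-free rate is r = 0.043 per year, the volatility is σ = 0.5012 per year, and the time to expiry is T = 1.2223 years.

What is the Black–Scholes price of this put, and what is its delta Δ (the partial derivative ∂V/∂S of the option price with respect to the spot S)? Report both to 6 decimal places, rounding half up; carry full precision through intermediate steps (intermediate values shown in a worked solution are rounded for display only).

σ√T = 0.5012·√1.2223 = 0.554115
d₁ = (ln(S/K) + (r+σ²/2)T) / (σ√T) = (ln(201.73/188.71) + (0.043+0.5012²/2)·1.2223) / 0.554115 = (0.066719 + 0.206081) / 0.554115 = 0.492315
d₂ = d₁ − σ√T = 0.492315 − 0.554115 = -0.061800
e^{−rT} = e^{−0.043·1.2223} = 0.948798
N(−d₁) = 0.311248,  N(−d₂) = 0.524639
Put price V = K·e^{−rT}·N(−d₂) − S·N(−d₁) = 93.935402 − 62.788099 = 31.147303
Δ = −N(−d₁) = -0.311248

price = 31.147303
Δ = -0.311248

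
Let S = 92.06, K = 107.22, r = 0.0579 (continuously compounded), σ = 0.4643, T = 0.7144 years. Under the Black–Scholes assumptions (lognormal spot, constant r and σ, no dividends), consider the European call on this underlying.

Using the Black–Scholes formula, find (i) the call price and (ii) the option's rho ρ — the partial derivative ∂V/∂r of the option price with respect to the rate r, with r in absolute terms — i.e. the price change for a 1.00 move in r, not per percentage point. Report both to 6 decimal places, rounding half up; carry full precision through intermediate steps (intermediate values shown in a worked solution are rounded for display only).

σ√T = 0.4643·√0.7144 = 0.392437
d₁ = (ln(S/K) + (r+σ²/2)T) / (σ√T) = (ln(92.06/107.22) + (0.0579+0.4643²/2)·0.7144) / 0.392437 = (-0.152442 + 0.118367) / 0.392437 = -0.086830
d₂ = d₁ − σ√T = -0.086830 − 0.392437 = -0.479267
e^{−rT} = e^{−0.0579·0.7144} = 0.959480
N(d₁) = 0.465403,  N(d₂) = 0.315874
Call price V = S·N(d₁) − K·e^{−rT}·N(d₂) = 42.845027 − 32.495731 = 10.349296
ρ = K·T·e^{−rT}·N(d₂) = 23.214950

price = 10.349296
ρ = 23.214950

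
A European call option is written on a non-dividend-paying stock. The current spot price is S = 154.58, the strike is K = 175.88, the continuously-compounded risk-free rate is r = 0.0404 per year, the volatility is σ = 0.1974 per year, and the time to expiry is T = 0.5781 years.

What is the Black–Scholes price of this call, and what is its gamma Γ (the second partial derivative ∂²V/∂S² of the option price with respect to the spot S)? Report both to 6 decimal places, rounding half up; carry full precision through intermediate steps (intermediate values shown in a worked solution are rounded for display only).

σ√T = 0.1974·√0.5781 = 0.150089
d₁ = (ln(S/K) + (r+σ²/2)T) / (σ√T) = (ln(154.58/175.88) + (0.0404+0.1974²/2)·0.5781) / 0.150089 = (-0.129090 + 0.034619) / 0.150089 = -0.629438
d₂ = d₁ − σ√T = -0.629438 − 0.150089 = -0.779526
e^{−rT} = e^{−0.0404·0.5781} = 0.976915
N(d₁) = 0.264531,  N(d₂) = 0.217835
Call price V = S·N(d₁) − K·e^{−rT}·N(d₂) = 40.891252 − 37.428354 = 3.462899
φ(d₁) = (1/√(2π))·e^{−d₁²/2} = 0.327249
Γ = φ(d₁) / (S·σ·√T) = 0.014105

price = 3.462899
Γ = 0.014105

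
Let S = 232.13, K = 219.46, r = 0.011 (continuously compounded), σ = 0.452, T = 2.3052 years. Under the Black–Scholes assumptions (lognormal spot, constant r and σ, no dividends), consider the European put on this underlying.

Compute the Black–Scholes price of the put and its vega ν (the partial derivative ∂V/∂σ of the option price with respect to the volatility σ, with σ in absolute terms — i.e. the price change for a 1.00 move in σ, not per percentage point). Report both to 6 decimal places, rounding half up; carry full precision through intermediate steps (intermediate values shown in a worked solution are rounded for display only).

σ√T = 0.452·√2.3052 = 0.686266
d₁ = (ln(S/K) + (r+σ²/2)T) / (σ√T) = (ln(232.13/219.46) + (0.011+0.452²/2)·2.3052) / 0.686266 = (0.056128 + 0.260838) / 0.686266 = 0.461870
d₂ = d₁ − σ√T = 0.461870 − 0.686266 = -0.224397
e^{−rT} = e^{−0.011·2.3052} = 0.974962
N(−d₁) = 0.322087,  N(−d₂) = 0.588776
Put price V = K·e^{−rT}·N(−d₂) − S·N(−d₁) = 125.977442 − 74.766155 = 51.211287
φ(d₁) = (1/√(2π))·e^{−d₁²/2} = 0.358581
ν = S·φ(d₁)·√T = 126.378453

price = 51.211287
ν = 126.378453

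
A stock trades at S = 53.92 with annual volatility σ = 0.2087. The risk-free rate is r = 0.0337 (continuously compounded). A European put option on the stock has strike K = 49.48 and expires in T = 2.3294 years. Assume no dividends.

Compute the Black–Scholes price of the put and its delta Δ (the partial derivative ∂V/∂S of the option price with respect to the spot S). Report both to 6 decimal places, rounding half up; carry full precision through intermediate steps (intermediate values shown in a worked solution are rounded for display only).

σ√T = 0.2087·√2.3294 = 0.318526
d₁ = (ln(S/K) + (r+σ²/2)T) / (σ√T) = (ln(53.92/49.48) + (0.0337+0.2087²/2)·2.3294) / 0.318526 = (0.085933 + 0.129230) / 0.318526 = 0.675497
d₂ = d₁ − σ√T = 0.675497 − 0.318526 = 0.356971
e^{−rT} = e^{−0.0337·2.3294} = 0.924501
N(−d₁) = 0.249680,  N(−d₂) = 0.360557
Put price V = K·e^{−rT}·N(−d₂) − S·N(−d₁) = 16.493429 − 13.462755 = 3.030674
Δ = −N(−d₁) = -0.249680

price = 3.030674
Δ = -0.249680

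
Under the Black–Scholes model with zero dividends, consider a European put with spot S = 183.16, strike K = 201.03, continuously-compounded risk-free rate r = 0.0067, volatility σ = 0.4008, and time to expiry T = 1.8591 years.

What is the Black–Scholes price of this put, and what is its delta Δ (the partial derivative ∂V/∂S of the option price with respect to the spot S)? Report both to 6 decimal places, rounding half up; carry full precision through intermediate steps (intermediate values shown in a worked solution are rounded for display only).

σ√T = 0.4008·√1.8591 = 0.546486
d₁ = (ln(S/K) + (r+σ²/2)T) / (σ√T) = (ln(183.16/201.03) + (0.0067+0.4008²/2)·1.8591) / 0.546486 = (-0.093094 + 0.161779) / 0.546486 = 0.125686
d₂ = d₁ − σ√T = 0.125686 − 0.546486 = -0.420800
e^{−rT} = e^{−0.0067·1.8591} = 0.987621
N(−d₁) = 0.449990,  N(−d₂) = 0.663050
Put price V = K·e^{−rT}·N(−d₂) − S·N(−d₁) = 131.642869 − 82.420244 = 49.222625
Δ = −N(−d₁) = -0.449990

price = 49.222625
Δ = -0.449990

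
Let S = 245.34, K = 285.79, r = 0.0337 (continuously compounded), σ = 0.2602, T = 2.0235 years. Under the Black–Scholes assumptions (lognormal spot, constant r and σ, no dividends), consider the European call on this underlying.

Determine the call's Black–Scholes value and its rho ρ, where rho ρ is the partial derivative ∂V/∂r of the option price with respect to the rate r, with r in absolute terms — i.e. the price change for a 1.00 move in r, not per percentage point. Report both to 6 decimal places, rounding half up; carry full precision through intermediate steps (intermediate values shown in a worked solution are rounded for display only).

σ√T = 0.2602·√2.0235 = 0.370134
d₁ = (ln(S/K) + (r+σ²/2)T) / (σ√T) = (ln(245.34/285.79) + (0.0337+0.2602²/2)·2.0235) / 0.370134 = (-0.152612 + 0.136692) / 0.370134 = -0.043014
d₂ = d₁ − σ√T = -0.043014 − 0.370134 = -0.413147
e^{−rT} = e^{−0.0337·2.0235} = 0.934081
N(d₁) = 0.482845,  N(d₂) = 0.339749
Call price V = S·N(d₁) − K·e^{−rT}·N(d₂) = 118.461286 − 90.696433 = 27.764853
ρ = K·T·e^{−rT}·N(d₂) = 183.524233

price = 27.764853
ρ = 183.524233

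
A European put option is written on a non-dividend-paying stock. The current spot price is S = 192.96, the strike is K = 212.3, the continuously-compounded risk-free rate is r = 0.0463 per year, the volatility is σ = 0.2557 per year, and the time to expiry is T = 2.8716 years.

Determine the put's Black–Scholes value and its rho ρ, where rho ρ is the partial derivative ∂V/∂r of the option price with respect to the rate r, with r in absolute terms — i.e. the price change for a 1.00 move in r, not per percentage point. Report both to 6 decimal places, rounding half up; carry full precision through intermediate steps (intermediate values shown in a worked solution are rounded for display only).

price = 29.062590
ρ = -294.528163

σ√T = 0.2557·√2.8716 = 0.433304
d₁ = (ln(S/K) + (r+σ²/2)T) / (σ√T) = (ln(192.96/212.3) + (0.0463+0.2557²/2)·2.8716) / 0.433304 = (-0.095517 + 0.226831) / 0.433304 = 0.303052
d₂ = d₁ − σ√T = 0.303052 − 0.433304 = -0.130252
e^{−rT} = e^{−0.0463·2.8716} = 0.875504
N(−d₁) = 0.380925,  N(−d₂) = 0.551816
Put price V = K·e^{−rT}·N(−d₂) − S·N(−d₁) = 102.565874 − 73.503283 = 29.062590
ρ = −K·T·e^{−rT}·N(−d₂) = -294.528163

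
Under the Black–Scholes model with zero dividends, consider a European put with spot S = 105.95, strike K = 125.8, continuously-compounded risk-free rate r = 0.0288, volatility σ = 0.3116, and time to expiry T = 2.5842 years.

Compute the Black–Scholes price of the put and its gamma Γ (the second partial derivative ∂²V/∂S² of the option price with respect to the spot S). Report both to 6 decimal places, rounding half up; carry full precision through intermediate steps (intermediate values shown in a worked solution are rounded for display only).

σ√T = 0.3116·√2.5842 = 0.500911
d₁ = (ln(S/K) + (r+σ²/2)T) / (σ√T) = (ln(105.95/125.8) + (0.0288+0.3116²/2)·2.5842) / 0.500911 = (-0.171726 + 0.199881) / 0.500911 = 0.056207
d₂ = d₁ − σ√T = 0.056207 − 0.500911 = -0.444704
e^{−rT} = e^{−0.0288·2.5842} = 0.928277
N(−d₁) = 0.477588,  N(−d₂) = 0.671733
Put price V = K·e^{−rT}·N(−d₂) − S·N(−d₁) = 78.443150 − 50.600490 = 27.842661
φ(d₁) = (1/√(2π))·e^{−d₁²/2} = 0.398313
Γ = φ(d₁) / (S·σ·√T) = 0.007505

price = 27.842661
Γ = 0.007505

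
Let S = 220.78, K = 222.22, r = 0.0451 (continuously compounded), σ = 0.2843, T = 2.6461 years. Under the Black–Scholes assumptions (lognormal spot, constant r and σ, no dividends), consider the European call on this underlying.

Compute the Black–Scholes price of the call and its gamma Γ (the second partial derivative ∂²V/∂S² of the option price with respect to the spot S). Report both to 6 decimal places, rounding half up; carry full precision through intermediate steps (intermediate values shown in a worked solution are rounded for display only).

price = 51.108852
Γ = 0.003490

σ√T = 0.2843·√2.6461 = 0.462466
d₁ = (ln(S/K) + (r+σ²/2)T) / (σ√T) = (ln(220.78/222.22) + (0.0451+0.2843²/2)·2.6461) / 0.462466 = (-0.006501 + 0.226277) / 0.462466 = 0.475225
d₂ = d₁ − σ√T = 0.475225 − 0.462466 = 0.012759
e^{−rT} = e^{−0.0451·2.6461} = 0.887507
N(d₁) = 0.682687,  N(d₂) = 0.505090
Call price V = S·N(d₁) − K·e^{−rT}·N(d₂) = 150.723560 − 99.614708 = 51.108852
φ(d₁) = (1/√(2π))·e^{−d₁²/2} = 0.356344
Γ = φ(d₁) / (S·σ·√T) = 0.003490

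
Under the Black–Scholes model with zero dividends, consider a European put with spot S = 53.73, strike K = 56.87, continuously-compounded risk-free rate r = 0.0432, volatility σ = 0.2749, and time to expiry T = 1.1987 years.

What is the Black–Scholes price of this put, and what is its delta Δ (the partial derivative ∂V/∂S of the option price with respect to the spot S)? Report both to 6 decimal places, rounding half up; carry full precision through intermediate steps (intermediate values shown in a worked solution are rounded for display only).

price = 6.579213
Δ = -0.446767

σ√T = 0.2749·√1.1987 = 0.300975
d₁ = (ln(S/K) + (r+σ²/2)T) / (σ√T) = (ln(53.73/56.87) + (0.0432+0.2749²/2)·1.1987) / 0.300975 = (-0.056796 + 0.097077) / 0.300975 = 0.133833
d₂ = d₁ − σ√T = 0.133833 − 0.300975 = -0.167142
e^{−rT} = e^{−0.0432·1.1987} = 0.949534
N(−d₁) = 0.446767,  N(−d₂) = 0.566371
Put price V = K·e^{−rT}·N(−d₂) − S·N(−d₁) = 30.584027 − 24.004813 = 6.579213
Δ = −N(−d₁) = -0.446767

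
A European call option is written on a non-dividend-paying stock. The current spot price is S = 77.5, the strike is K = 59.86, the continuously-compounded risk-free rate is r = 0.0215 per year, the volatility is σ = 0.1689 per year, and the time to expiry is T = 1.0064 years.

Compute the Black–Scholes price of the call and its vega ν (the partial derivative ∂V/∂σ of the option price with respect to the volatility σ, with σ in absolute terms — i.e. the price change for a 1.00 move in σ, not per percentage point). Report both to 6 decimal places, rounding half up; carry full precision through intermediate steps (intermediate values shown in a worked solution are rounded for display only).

price = 19.155189
ν = 6.865476

σ√T = 0.1689·√1.0064 = 0.169440
d₁ = (ln(S/K) + (r+σ²/2)T) / (σ√T) = (ln(77.5/59.86) + (0.0215+0.1689²/2)·1.0064) / 0.169440 = (0.258269 + 0.035992) / 0.169440 = 1.736677
d₂ = d₁ − σ√T = 1.736677 − 0.169440 = 1.567238
e^{−rT} = e^{−0.0215·1.0064} = 0.978595
N(d₁) = 0.958778,  N(d₂) = 0.941470
Call price V = S·N(d₁) − K·e^{−rT}·N(d₂) = 74.305289 − 55.150100 = 19.155189
φ(d₁) = (1/√(2π))·e^{−d₁²/2} = 0.088305
ν = S·φ(d₁)·√T = 6.865476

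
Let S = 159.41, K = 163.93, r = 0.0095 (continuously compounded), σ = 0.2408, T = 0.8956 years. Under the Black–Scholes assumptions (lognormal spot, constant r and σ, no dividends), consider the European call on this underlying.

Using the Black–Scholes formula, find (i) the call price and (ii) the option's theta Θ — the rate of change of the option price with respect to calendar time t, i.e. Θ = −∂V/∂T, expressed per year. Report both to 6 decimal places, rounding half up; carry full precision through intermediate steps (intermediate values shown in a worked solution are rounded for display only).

price = 13.090439
Θ = -8.737668

σ√T = 0.2408·√0.8956 = 0.227884
d₁ = (ln(S/K) + (r+σ²/2)T) / (σ√T) = (ln(159.41/163.93) + (0.0095+0.2408²/2)·0.8956) / 0.227884 = (-0.027960 + 0.034474) / 0.227884 = 0.028583
d₂ = d₁ − σ√T = 0.028583 − 0.227884 = -0.199300
e^{−rT} = e^{−0.0095·0.8956} = 0.991528
N(d₁) = 0.511402,  N(d₂) = 0.421014
Call price V = S·N(d₁) − K·e^{−rT}·N(d₂) = 81.522530 − 68.432091 = 13.090439
φ(d₁) = (1/√(2π))·e^{−d₁²/2} = 0.398779
Θ = −S·φ(d₁)·σ/(2√T) − r·K·e^{−rT}·N(d₂) = −8.087563 − 0.650105 = -8.737668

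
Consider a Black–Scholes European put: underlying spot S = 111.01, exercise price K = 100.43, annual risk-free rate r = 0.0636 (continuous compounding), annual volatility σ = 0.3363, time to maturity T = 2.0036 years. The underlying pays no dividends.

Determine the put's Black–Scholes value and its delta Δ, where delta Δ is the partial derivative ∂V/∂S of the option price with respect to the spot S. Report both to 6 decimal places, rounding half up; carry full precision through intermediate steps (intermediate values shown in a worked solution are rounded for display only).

σ√T = 0.3363·√2.0036 = 0.476028
d₁ = (ln(S/K) + (r+σ²/2)T) / (σ√T) = (ln(111.01/100.43) + (0.0636+0.3363²/2)·2.0036) / 0.476028 = (0.100159 + 0.240730) / 0.476028 = 0.716113
d₂ = d₁ − σ√T = 0.716113 − 0.476028 = 0.240085
e^{−rT} = e^{−0.0636·2.0036} = 0.880356
N(−d₁) = 0.236961,  N(−d₂) = 0.405132
Put price V = K·e^{−rT}·N(−d₂) − S·N(−d₁) = 35.819427 − 26.305031 = 9.514395
Δ = −N(−d₁) = -0.236961

price = 9.514395
Δ = -0.236961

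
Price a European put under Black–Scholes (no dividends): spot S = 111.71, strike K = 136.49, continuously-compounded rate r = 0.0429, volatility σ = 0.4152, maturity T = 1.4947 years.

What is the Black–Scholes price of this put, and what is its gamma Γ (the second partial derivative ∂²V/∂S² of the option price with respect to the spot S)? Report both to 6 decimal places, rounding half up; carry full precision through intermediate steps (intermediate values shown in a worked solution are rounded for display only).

σ√T = 0.4152·√1.4947 = 0.507615
d₁ = (ln(S/K) + (r+σ²/2)T) / (σ√T) = (ln(111.71/136.49) + (0.0429+0.4152²/2)·1.4947) / 0.507615 = (-0.200345 + 0.192959) / 0.507615 = -0.014550
d₂ = d₁ − σ√T = -0.014550 − 0.507615 = -0.522165
e^{−rT} = e^{−0.0429·1.4947} = 0.937890
N(−d₁) = 0.505805,  N(−d₂) = 0.699222
Put price V = K·e^{−rT}·N(−d₂) − S·N(−d₁) = 89.509281 − 56.503432 = 33.005849
φ(d₁) = (1/√(2π))·e^{−d₁²/2} = 0.398900
Γ = φ(d₁) / (S·σ·√T) = 0.007035

price = 33.005849
Γ = 0.007035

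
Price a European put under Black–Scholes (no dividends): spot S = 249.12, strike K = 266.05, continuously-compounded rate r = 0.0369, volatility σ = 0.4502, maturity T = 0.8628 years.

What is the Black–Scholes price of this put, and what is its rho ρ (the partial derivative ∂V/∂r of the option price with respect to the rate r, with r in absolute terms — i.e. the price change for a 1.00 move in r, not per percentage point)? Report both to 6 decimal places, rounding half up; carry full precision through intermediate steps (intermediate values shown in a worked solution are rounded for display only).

σ√T = 0.4502·√0.8628 = 0.418177
d₁ = (ln(S/K) + (r+σ²/2)T) / (σ√T) = (ln(249.12/266.05) + (0.0369+0.4502²/2)·0.8628) / 0.418177 = (-0.065750 + 0.119273) / 0.418177 = 0.127993
d₂ = d₁ − σ√T = 0.127993 − 0.418177 = -0.290184
e^{−rT} = e^{−0.0369·0.8628} = 0.968664
N(−d₁) = 0.449077,  N(−d₂) = 0.614162
Put price V = K·e^{−rT}·N(−d₂) − S·N(−d₁) = 158.277662 − 111.874089 = 46.403572
ρ = −K·T·e^{−rT}·N(−d₂) = -136.561966

price = 46.403572
ρ = -136.561966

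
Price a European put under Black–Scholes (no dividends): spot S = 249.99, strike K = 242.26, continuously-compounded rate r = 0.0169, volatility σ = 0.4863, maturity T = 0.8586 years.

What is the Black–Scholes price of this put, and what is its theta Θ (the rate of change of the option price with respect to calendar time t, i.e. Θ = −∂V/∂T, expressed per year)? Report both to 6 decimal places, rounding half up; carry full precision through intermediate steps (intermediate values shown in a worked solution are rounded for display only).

σ√T = 0.4863·√0.8586 = 0.450609
d₁ = (ln(S/K) + (r+σ²/2)T) / (σ√T) = (ln(249.99/242.26) + (0.0169+0.4863²/2)·0.8586) / 0.450609 = (0.031409 + 0.116035) / 0.450609 = 0.327210
d₂ = d₁ − σ√T = 0.327210 − 0.450609 = -0.123398
e^{−rT} = e^{−0.0169·0.8586} = 0.985594
N(−d₁) = 0.371754,  N(−d₂) = 0.549104
Put price V = K·e^{−rT}·N(−d₂) − S·N(−d₁) = 131.109671 − 92.934878 = 38.174793
φ(d₁) = (1/√(2π))·e^{−d₁²/2} = 0.378147
Θ = −S·φ(d₁)·σ/(2√T) + r·K·e^{−rT}·N(−d₂) = −24.806318 + 2.215753 = -22.590565

price = 38.174793
Θ = -22.590565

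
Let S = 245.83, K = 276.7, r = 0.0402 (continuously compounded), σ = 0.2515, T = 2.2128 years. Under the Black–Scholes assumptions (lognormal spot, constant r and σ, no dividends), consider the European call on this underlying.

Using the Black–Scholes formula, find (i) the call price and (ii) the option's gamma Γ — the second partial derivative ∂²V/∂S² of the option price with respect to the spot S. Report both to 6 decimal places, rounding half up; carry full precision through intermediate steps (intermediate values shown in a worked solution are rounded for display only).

σ√T = 0.2515·√2.2128 = 0.374118
d₁ = (ln(S/K) + (r+σ²/2)T) / (σ√T) = (ln(245.83/276.7) + (0.0402+0.2515²/2)·2.2128) / 0.374118 = (-0.118294 + 0.158937) / 0.374118 = 0.108637
d₂ = d₁ − σ√T = 0.108637 − 0.374118 = -0.265481
e^{−rT} = e^{−0.0402·2.2128} = 0.914887
N(d₁) = 0.543255,  N(d₂) = 0.395319
Call price V = S·N(d₁) − K·e^{−rT}·N(d₂) = 133.548352 − 100.074824 = 33.473528
φ(d₁) = (1/√(2π))·e^{−d₁²/2} = 0.396595
Γ = φ(d₁) / (S·σ·√T) = 0.004312

price = 33.473528
Γ = 0.004312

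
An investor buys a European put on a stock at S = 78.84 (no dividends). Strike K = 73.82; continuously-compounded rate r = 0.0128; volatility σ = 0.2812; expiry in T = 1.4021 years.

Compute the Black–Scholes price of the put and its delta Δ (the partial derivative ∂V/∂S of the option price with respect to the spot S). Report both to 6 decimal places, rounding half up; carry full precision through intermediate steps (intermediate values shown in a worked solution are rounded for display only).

price = 7.151022
Δ = -0.337984

σ√T = 0.2812·√1.4021 = 0.332970
d₁ = (ln(S/K) + (r+σ²/2)T) / (σ√T) = (ln(78.84/73.82) + (0.0128+0.2812²/2)·1.4021) / 0.332970 = (0.065791 + 0.073381) / 0.332970 = 0.417972
d₂ = d₁ − σ√T = 0.417972 − 0.332970 = 0.085002
e^{−rT} = e^{−0.0128·1.4021} = 0.982213
N(−d₁) = 0.337984,  N(−d₂) = 0.466130
Put price V = K·e^{−rT}·N(−d₂) − S·N(−d₁) = 33.797659 − 26.646637 = 7.151022
Δ = −N(−d₁) = -0.337984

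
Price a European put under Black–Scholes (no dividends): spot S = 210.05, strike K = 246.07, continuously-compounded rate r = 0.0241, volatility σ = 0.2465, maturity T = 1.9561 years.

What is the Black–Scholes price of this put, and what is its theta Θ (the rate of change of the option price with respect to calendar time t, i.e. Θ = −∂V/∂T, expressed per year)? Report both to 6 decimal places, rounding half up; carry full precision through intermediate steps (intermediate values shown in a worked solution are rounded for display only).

price = 44.331566
Θ = -3.400773

σ√T = 0.2465·√1.9561 = 0.344756
d₁ = (ln(S/K) + (r+σ²/2)T) / (σ√T) = (ln(210.05/246.07) + (0.0241+0.2465²/2)·1.9561) / 0.344756 = (-0.158270 + 0.106571) / 0.344756 = -0.149961
d₂ = d₁ − σ√T = -0.149961 − 0.344756 = -0.494717
e^{−rT} = e^{−0.0241·1.9561} = 0.953952
N(−d₁) = 0.559602,  N(−d₂) = 0.689600
Put price V = K·e^{−rT}·N(−d₂) − S·N(−d₁) = 161.876006 − 117.544439 = 44.331566
φ(d₁) = (1/√(2π))·e^{−d₁²/2} = 0.394482
Θ = −S·φ(d₁)·σ/(2√T) + r·K·e^{−rT}·N(−d₂) = −7.301984 + 3.901212 = -3.400773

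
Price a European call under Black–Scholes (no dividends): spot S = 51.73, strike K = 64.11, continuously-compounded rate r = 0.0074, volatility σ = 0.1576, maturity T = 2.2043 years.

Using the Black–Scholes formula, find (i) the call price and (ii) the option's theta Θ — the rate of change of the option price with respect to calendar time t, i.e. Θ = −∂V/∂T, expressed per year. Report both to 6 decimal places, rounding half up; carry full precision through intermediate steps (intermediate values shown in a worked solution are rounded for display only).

σ√T = 0.1576·√2.2043 = 0.233987
d₁ = (ln(S/K) + (r+σ²/2)T) / (σ√T) = (ln(51.73/64.11) + (0.0074+0.1576²/2)·2.2043) / 0.233987 = (-0.214562 + 0.043687) / 0.233987 = -0.730279
d₂ = d₁ − σ√T = -0.730279 − 0.233987 = -0.964266
e^{−rT} = e^{−0.0074·2.2043} = 0.983820
N(d₁) = 0.232610,  N(d₂) = 0.167456
Call price V = S·N(d₁) − K·e^{−rT}·N(d₂) = 12.032907 − 10.561928 = 1.470979
φ(d₁) = (1/√(2π))·e^{−d₁²/2} = 0.305565
Θ = −S·φ(d₁)·σ/(2√T) − r·K·e^{−rT}·N(d₂) = −0.838952 − 0.078158 = -0.917110

price = 1.470979
Θ = -0.917110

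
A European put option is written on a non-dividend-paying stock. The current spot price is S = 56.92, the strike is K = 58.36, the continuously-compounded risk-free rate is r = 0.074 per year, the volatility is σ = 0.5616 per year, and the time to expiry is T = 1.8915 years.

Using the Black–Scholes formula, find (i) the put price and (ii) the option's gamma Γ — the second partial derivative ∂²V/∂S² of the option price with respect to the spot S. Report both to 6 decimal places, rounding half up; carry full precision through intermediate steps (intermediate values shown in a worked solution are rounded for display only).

price = 13.261883
Γ = 0.007864

σ√T = 0.5616·√1.8915 = 0.772379
d₁ = (ln(S/K) + (r+σ²/2)T) / (σ√T) = (ln(56.92/58.36) + (0.074+0.5616²/2)·1.8915) / 0.772379 = (-0.024984 + 0.438255) / 0.772379 = 0.535063
d₂ = d₁ − σ√T = 0.535063 − 0.772379 = -0.237315
e^{−rT} = e^{−0.074·1.8915} = 0.869383
N(−d₁) = 0.296303,  N(−d₂) = 0.593794
Put price V = K·e^{−rT}·N(−d₂) − S·N(−d₁) = 30.127453 − 16.865570 = 13.261883
φ(d₁) = (1/√(2π))·e^{−d₁²/2} = 0.345734
Γ = φ(d₁) / (S·σ·√T) = 0.007864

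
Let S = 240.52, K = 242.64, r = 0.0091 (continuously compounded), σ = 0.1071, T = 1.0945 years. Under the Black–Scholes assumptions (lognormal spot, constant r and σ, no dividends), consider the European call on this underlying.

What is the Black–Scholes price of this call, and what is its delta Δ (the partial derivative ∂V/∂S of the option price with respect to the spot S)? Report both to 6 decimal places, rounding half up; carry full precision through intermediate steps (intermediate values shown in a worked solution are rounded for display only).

σ√T = 0.1071·√1.0945 = 0.112046
d₁ = (ln(S/K) + (r+σ²/2)T) / (σ√T) = (ln(240.52/242.64) + (0.0091+0.1071²/2)·1.0945) / 0.112046 = (-0.008776 + 0.016237) / 0.112046 = 0.066593
d₂ = d₁ − σ√T = 0.066593 − 0.112046 = -0.045453
e^{−rT} = e^{−0.0091·1.0945} = 0.990089
N(d₁) = 0.526547,  N(d₂) = 0.481873
Call price V = S·N(d₁) − K·e^{−rT}·N(d₂) = 126.645134 − 115.762930 = 10.882204
Δ = N(d₁) = 0.526547

price = 10.882204
Δ = 0.526547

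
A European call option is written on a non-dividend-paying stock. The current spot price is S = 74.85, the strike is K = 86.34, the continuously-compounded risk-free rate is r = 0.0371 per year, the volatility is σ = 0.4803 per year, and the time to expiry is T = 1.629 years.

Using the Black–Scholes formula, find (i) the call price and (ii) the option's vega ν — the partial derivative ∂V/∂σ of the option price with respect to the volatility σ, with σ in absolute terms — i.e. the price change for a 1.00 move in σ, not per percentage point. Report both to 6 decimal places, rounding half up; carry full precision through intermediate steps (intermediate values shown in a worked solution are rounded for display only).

σ√T = 0.4803·√1.629 = 0.613018
d₁ = (ln(S/K) + (r+σ²/2)T) / (σ√T) = (ln(74.85/86.34) + (0.0371+0.4803²/2)·1.629) / 0.613018 = (-0.142807 + 0.248331) / 0.613018 = 0.172139
d₂ = d₁ − σ√T = 0.172139 − 0.613018 = -0.440879
e^{−rT} = e^{−0.0371·1.629} = 0.941354
N(d₁) = 0.568336,  N(d₂) = 0.329650
Call price V = S·N(d₁) − K·e^{−rT}·N(d₂) = 42.539949 − 26.792840 = 15.747109
φ(d₁) = (1/√(2π))·e^{−d₁²/2} = 0.393075
ν = S·φ(d₁)·√T = 37.551554

price = 15.747109
ν = 37.551554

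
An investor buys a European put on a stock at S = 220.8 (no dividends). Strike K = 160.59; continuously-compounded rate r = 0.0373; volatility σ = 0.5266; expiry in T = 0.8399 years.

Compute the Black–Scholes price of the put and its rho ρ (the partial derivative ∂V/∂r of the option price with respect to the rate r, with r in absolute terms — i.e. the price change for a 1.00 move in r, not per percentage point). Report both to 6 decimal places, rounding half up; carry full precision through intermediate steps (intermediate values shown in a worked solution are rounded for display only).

σ√T = 0.5266·√0.8399 = 0.482608
d₁ = (ln(S/K) + (r+σ²/2)T) / (σ√T) = (ln(220.8/160.59) + (0.0373+0.5266²/2)·0.8399) / 0.482608 = (0.318403 + 0.147784) / 0.482608 = 0.965973
d₂ = d₁ − σ√T = 0.965973 − 0.482608 = 0.483365
e^{−rT} = e^{−0.0373·0.8399} = 0.969157
N(−d₁) = 0.167029,  N(−d₂) = 0.314418
Put price V = K·e^{−rT}·N(−d₂) − S·N(−d₁) = 48.935132 − 36.879978 = 12.055154
ρ = −K·T·e^{−rT}·N(−d₂) = -41.100617

price = 12.055154
ρ = -41.100617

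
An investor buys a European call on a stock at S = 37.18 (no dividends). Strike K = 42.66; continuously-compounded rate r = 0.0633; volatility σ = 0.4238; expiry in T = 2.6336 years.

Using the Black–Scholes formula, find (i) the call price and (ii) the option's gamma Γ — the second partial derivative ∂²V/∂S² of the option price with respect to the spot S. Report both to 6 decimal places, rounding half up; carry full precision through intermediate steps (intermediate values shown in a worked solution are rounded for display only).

price = 10.403555
Γ = 0.014479

σ√T = 0.4238·√2.6336 = 0.687758
d₁ = (ln(S/K) + (r+σ²/2)T) / (σ√T) = (ln(37.18/42.66) + (0.0633+0.4238²/2)·2.6336) / 0.687758 = (-0.137491 + 0.403213) / 0.687758 = 0.386359
d₂ = d₁ − σ√T = 0.386359 − 0.687758 = -0.301399
e^{−rT} = e^{−0.0633·2.6336} = 0.846448
N(d₁) = 0.650385,  N(d₂) = 0.381555
Call price V = S·N(d₁) − K·e^{−rT}·N(d₂) = 24.181305 − 13.777750 = 10.403555
φ(d₁) = (1/√(2π))·e^{−d₁²/2} = 0.370251
Γ = φ(d₁) / (S·σ·√T) = 0.014479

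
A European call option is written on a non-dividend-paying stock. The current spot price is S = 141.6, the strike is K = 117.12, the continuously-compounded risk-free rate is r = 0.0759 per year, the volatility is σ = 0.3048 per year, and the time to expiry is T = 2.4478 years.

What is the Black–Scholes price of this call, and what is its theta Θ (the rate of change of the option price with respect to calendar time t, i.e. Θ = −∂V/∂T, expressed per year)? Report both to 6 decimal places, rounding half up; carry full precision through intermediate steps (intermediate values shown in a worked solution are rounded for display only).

σ√T = 0.3048·√2.4478 = 0.476873
d₁ = (ln(S/K) + (r+σ²/2)T) / (σ√T) = (ln(141.6/117.12) + (0.0759+0.3048²/2)·2.4478) / 0.476873 = (0.189807 + 0.299492) / 0.476873 = 1.026057
d₂ = d₁ − σ√T = 1.026057 − 0.476873 = 0.549184
e^{−rT} = e^{−0.0759·2.4478} = 0.830450
N(d₁) = 0.847568,  N(d₂) = 0.708560
Call price V = S·N(d₁) − K·e^{−rT}·N(d₂) = 120.015584 − 68.916185 = 51.099399
φ(d₁) = (1/√(2π))·e^{−d₁²/2} = 0.235667
Θ = −S·φ(d₁)·σ/(2√T) − r·K·e^{−rT}·N(d₂) = −3.250567 − 5.230738 = -8.481306

price = 51.099399
Θ = -8.481306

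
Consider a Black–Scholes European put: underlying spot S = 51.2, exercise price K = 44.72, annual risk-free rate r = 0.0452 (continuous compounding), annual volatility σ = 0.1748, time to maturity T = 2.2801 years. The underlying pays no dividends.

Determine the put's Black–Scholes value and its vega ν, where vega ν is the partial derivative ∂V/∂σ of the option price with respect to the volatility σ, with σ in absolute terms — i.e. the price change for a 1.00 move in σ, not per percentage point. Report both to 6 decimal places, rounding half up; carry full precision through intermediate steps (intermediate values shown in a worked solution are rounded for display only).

σ√T = 0.1748·√2.2801 = 0.263948
d₁ = (ln(S/K) + (r+σ²/2)T) / (σ√T) = (ln(51.2/44.72) + (0.0452+0.1748²/2)·2.2801) / 0.263948 = (0.135319 + 0.137895) / 0.263948 = 1.035103
d₂ = d₁ − σ√T = 1.035103 − 0.263948 = 0.771155
e^{−rT} = e^{−0.0452·2.2801} = 0.902072
N(−d₁) = 0.150310,  N(−d₂) = 0.220307
Put price V = K·e^{−rT}·N(−d₂) − S·N(−d₁) = 8.887349 − 7.695887 = 1.191462
φ(d₁) = (1/√(2π))·e^{−d₁²/2} = 0.233480
ν = S·φ(d₁)·√T = 18.050818

price = 1.191462
ν = 18.050818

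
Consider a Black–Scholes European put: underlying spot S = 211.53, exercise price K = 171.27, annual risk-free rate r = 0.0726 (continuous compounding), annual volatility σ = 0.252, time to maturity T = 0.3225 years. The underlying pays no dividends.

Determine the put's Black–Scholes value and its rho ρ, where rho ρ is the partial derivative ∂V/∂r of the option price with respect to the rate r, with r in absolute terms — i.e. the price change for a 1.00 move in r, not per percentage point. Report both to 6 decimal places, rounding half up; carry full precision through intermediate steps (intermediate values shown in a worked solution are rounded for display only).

σ√T = 0.252·√0.3225 = 0.143108
d₁ = (ln(S/K) + (r+σ²/2)T) / (σ√T) = (ln(211.53/171.27) + (0.0726+0.252²/2)·0.3225) / 0.143108 = (0.211126 + 0.033654) / 0.143108 = 1.710444
d₂ = d₁ − σ√T = 1.710444 − 0.143108 = 1.567336
e^{−rT} = e^{−0.0726·0.3225} = 0.976858
N(−d₁) = 0.043592,  N(−d₂) = 0.058518
Put price V = K·e^{−rT}·N(−d₂) − S·N(−d₁) = 9.790464 − 9.220990 = 0.569474
ρ = −K·T·e^{−rT}·N(−d₂) = -3.157425

price = 0.569474
ρ = -3.157425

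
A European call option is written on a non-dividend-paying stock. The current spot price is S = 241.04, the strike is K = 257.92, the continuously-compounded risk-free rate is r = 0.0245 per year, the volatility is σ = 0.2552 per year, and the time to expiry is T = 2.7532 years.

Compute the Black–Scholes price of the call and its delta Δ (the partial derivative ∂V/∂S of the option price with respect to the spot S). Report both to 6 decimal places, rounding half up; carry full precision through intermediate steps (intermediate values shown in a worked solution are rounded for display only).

price = 40.393583
Δ = 0.583624

σ√T = 0.2552·√2.7532 = 0.423447
d₁ = (ln(S/K) + (r+σ²/2)T) / (σ√T) = (ln(241.04/257.92) + (0.0245+0.2552²/2)·2.7532) / 0.423447 = (-0.067687 + 0.157107) / 0.423447 = 0.211173
d₂ = d₁ − σ√T = 0.211173 − 0.423447 = -0.212274
e^{−rT} = e^{−0.0245·2.7532} = 0.934771
N(d₁) = 0.583624,  N(d₂) = 0.415946
Call price V = S·N(d₁) − K·e^{−rT}·N(d₂) = 140.676705 − 100.283123 = 40.393583
Δ = N(d₁) = 0.583624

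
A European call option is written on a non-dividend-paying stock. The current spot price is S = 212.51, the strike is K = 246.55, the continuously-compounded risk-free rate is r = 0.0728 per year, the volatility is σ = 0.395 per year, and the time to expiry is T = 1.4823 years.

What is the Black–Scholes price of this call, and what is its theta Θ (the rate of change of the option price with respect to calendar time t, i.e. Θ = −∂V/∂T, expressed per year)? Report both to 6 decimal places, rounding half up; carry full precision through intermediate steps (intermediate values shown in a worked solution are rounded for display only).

price = 36.954352
Θ = -19.590002

σ√T = 0.395·√1.4823 = 0.480911
d₁ = (ln(S/K) + (r+σ²/2)T) / (σ√T) = (ln(212.51/246.55) + (0.0728+0.395²/2)·1.4823) / 0.480911 = (-0.148576 + 0.223549) / 0.480911 = 0.155899
d₂ = d₁ − σ√T = 0.155899 − 0.480911 = -0.325013
e^{−rT} = e^{−0.0728·1.4823} = 0.897707
N(d₁) = 0.561944,  N(d₂) = 0.372586
Call price V = S·N(d₁) − K·e^{−rT}·N(d₂) = 119.418649 − 82.464297 = 36.954352
φ(d₁) = (1/√(2π))·e^{−d₁²/2} = 0.394124
Θ = −S·φ(d₁)·σ/(2√T) − r·K·e^{−rT}·N(d₂) = −13.586601 − 6.003401 = -19.590002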